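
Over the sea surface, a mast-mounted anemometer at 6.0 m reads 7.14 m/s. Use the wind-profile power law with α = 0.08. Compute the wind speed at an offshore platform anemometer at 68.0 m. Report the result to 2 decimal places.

Power-law profile: V₂ = V₁ · (z₂/z₁)^α
V₂ = 7.14 × (68.0/6.0)^0.08 = 7.14 × (11.3333)^0.08
    = 7.14 × 1.2144 = 8.6706 m/s

8.67 m/s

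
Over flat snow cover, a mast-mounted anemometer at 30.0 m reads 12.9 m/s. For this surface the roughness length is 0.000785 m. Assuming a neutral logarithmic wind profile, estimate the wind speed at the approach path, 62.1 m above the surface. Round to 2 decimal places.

13.79 m/s

Log law: V(z) ∝ ln(z/z₀), so V₂/V₁ = ln(z₂/z₀) / ln(z₁/z₀).
ln(62.1/0.000785) = 11.2786, ln(30.0/0.000785) = 10.5510
V₂ = 12.9 × 11.2786/10.5510 = 12.9 × 1.0690 = 13.7895 m/s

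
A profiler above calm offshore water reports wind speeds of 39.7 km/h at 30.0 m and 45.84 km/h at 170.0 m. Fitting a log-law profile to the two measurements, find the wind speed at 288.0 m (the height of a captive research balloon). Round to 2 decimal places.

Log law: V ∝ ln(z/z₀). From the pair, with r = V₁/V₂ = 0.86606,
ln z₀ = (ln z₁ − r·ln z₂)/(1 − r) = (3.4012 − 0.86606×5.1358)/0.13394 = -7.8144 → z₀ = 0.0004039 m
V₃ = V₁ · ln(z₃/z₀)/ln(z₁/z₀) = 39.7 × 13.4773/11.2156 = 47.7060 km/h

47.71 km/h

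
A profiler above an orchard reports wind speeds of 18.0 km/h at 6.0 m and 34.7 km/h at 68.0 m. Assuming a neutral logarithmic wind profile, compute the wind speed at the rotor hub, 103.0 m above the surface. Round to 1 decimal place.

Log law: V ∝ ln(z/z₀). From the pair, with r = V₁/V₂ = 0.51873,
ln z₀ = (ln z₁ − r·ln z₂)/(1 − r) = (1.7918 − 0.51873×4.2195)/0.48127 = -0.8250 → z₀ = 0.4382 m
V₃ = V₁ · ln(z₃/z₀)/ln(z₁/z₀) = 18.0 × 5.4597/2.6167 = 37.5562 km/h

37.6 km/h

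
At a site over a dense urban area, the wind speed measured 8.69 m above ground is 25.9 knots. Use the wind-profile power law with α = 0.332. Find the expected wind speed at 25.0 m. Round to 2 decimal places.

36.78 knots

Power-law profile: V₂ = V₁ · (z₂/z₁)^α
V₂ = 25.9 × (25.0/8.69)^0.332 = 25.9 × (2.8769)^0.332
    = 25.9 × 1.4202 = 36.7842 knots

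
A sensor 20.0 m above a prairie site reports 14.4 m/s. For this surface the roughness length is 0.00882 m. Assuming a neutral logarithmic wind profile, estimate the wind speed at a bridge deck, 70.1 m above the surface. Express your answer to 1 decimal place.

16.7 m/s

Log law: V(z) ∝ ln(z/z₀), so V₂/V₁ = ln(z₂/z₀) / ln(z₁/z₀).
ln(70.1/0.00882) = 8.9807, ln(20.0/0.00882) = 7.7265
V₂ = 14.4 × 8.9807/7.7265 = 14.4 × 1.1623 = 16.7375 m/s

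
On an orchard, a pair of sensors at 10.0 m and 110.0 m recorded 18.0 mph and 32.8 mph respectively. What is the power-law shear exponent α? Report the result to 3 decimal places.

α ≈ 0.250

Power law: V₂/V₁ = (z₂/z₁)^α ⇒ α = ln(V₂/V₁) / ln(z₂/z₁)
α = ln(32.8/18.0) / ln(110.0/10.0) = ln(1.8222) / ln(11.0000)
  = 0.60006 / 2.39790 = 0.25024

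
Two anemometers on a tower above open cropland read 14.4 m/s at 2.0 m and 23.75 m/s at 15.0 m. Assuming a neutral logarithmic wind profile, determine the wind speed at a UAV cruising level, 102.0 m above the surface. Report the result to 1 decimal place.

32.6 m/s

Log law: V ∝ ln(z/z₀). From the pair, with r = V₁/V₂ = 0.60632,
ln z₀ = (ln z₁ − r·ln z₂)/(1 − r) = (0.6931 − 0.60632×2.7081)/0.39368 = -2.4100 → z₀ = 0.08981 m
V₃ = V₁ · ln(z₃/z₀)/ln(z₁/z₀) = 14.4 × 7.0350/3.1032 = 32.6453 m/s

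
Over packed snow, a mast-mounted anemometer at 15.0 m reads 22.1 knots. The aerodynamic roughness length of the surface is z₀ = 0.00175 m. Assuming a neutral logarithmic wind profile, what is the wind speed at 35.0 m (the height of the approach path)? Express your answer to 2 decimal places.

24.17 knots

Log law: V(z) ∝ ln(z/z₀), so V₂/V₁ = ln(z₂/z₀) / ln(z₁/z₀).
ln(35.0/0.00175) = 9.9035, ln(15.0/0.00175) = 9.0562
V₂ = 22.1 × 9.9035/9.0562 = 22.1 × 1.0936 = 24.1677 knots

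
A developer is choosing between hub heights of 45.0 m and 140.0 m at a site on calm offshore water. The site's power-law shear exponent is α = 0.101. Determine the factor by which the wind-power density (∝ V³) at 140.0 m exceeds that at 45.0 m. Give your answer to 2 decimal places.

Speed ratio: V_B/V_A = (z_B/z_A)^α = (140.0/45.0)^0.101 = (3.1111)^0.101 = 1.12146
Power-density ratio: P_B/P_A = (V_B/V_A)³ = (1.12146)³ = 1.41044

1.41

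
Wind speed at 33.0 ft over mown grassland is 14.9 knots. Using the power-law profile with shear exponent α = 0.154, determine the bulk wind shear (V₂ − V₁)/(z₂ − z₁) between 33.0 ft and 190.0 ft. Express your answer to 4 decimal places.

Power law: V₂ = V₁ · (z₂/z₁)^α = 14.9 × (5.7576)^0.154 = 19.5103 knots
ΔV/Δz = (19.5103 − 14.9)/(190.0 − 33.0) = 4.6103/157.0000 = 0.02936 knots/ft

0.0294 knots/ft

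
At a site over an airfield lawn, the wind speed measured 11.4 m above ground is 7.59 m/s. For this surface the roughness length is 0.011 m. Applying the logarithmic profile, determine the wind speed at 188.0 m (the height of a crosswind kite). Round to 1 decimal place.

10.7 m/s

Log law: V(z) ∝ ln(z/z₀), so V₂/V₁ = ln(z₂/z₀) / ln(z₁/z₀).
ln(188.0/0.011) = 9.7463, ln(11.4/0.011) = 6.9435
V₂ = 7.59 × 9.7463/6.9435 = 7.59 × 1.4037 = 10.6538 m/s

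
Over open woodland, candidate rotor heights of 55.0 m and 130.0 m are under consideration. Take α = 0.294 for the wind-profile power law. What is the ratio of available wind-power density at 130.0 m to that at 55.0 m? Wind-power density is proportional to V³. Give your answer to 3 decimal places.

2.135

Speed ratio: V_B/V_A = (z_B/z_A)^α = (130.0/55.0)^0.294 = (2.3636)^0.294 = 1.28775
Power-density ratio: P_B/P_A = (V_B/V_A)³ = (1.28775)³ = 2.13549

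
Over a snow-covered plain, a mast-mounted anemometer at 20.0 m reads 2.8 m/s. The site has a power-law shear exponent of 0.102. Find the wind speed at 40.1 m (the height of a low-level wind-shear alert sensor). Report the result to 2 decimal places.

3.01 m/s

Power-law profile: V₂ = V₁ · (z₂/z₁)^α
V₂ = 2.8 × (40.1/20.0)^0.102 = 2.8 × (2.0050)^0.102
    = 2.8 × 1.0735 = 3.0059 m/s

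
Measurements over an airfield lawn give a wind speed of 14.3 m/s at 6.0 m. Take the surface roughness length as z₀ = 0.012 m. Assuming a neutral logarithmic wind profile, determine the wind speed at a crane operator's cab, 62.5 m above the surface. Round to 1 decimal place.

Log law: V(z) ∝ ln(z/z₀), so V₂/V₁ = ln(z₂/z₀) / ln(z₁/z₀).
ln(62.5/0.012) = 8.5580, ln(6.0/0.012) = 6.2146
V₂ = 14.3 × 8.5580/6.2146 = 14.3 × 1.3771 = 19.6923 m/s

19.7 m/s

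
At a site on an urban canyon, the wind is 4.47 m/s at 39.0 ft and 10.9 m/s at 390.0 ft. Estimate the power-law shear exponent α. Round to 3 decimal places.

Power law: V₂/V₁ = (z₂/z₁)^α ⇒ α = ln(V₂/V₁) / ln(z₂/z₁)
α = ln(10.9/4.47) / ln(390.0/39.0) = ln(2.4385) / ln(10.0000)
  = 0.89137 / 2.30259 = 0.38712

α ≈ 0.387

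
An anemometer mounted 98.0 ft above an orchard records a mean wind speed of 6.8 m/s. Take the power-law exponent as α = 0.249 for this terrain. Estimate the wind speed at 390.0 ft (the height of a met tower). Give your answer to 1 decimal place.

9.6 m/s

Power-law profile: V₂ = V₁ · (z₂/z₁)^α
V₂ = 6.8 × (390.0/98.0)^0.249 = 6.8 × (3.9796)^0.249
    = 6.8 × 1.4105 = 9.5911 m/s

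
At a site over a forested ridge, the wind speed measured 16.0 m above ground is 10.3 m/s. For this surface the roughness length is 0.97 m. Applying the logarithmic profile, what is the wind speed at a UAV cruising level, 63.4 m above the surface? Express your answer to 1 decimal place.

Log law: V(z) ∝ ln(z/z₀), so V₂/V₁ = ln(z₂/z₀) / ln(z₁/z₀).
ln(63.4/0.97) = 4.1799, ln(16.0/0.97) = 2.8030
V₂ = 10.3 × 4.1799/2.8030 = 10.3 × 1.4912 = 15.3594 m/s

15.4 m/s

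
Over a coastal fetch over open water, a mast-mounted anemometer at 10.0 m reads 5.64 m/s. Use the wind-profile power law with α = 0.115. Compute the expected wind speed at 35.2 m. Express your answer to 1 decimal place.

6.5 m/s

Power-law profile: V₂ = V₁ · (z₂/z₁)^α
V₂ = 5.64 × (35.2/10.0)^0.115 = 5.64 × (3.5200)^0.115
    = 5.64 × 1.1557 = 6.5183 m/s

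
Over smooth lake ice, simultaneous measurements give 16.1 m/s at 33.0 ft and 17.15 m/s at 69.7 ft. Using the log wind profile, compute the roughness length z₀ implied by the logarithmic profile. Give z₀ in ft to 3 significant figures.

Log law: V(z) ∝ ln(z/z₀). With r = V₁/V₂ = 16.1/17.15 = 0.93878,
r · ln(z₂/z₀) = ln(z₁/z₀) ⇒ ln z₀ = (ln z₁ − r·ln z₂)/(1 − r)
ln z₀ = (3.49651 − 0.93878×4.24420) / 0.06122 = -7.9681
z₀ = exp(-7.9681) = 0.0003463 ft

z₀ ≈ 0.000346 ft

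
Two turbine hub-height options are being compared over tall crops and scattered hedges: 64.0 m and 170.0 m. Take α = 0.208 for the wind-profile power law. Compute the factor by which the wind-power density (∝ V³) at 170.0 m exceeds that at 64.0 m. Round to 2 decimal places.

1.84

Speed ratio: V_B/V_A = (z_B/z_A)^α = (170.0/64.0)^0.208 = (2.6562)^0.208 = 1.22532
Power-density ratio: P_B/P_A = (V_B/V_A)³ = (1.22532)³ = 1.83969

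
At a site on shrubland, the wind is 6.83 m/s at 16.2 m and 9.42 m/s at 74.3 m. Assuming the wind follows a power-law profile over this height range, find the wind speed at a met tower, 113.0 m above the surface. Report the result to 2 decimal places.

10.29 m/s

First find α: α = ln(V₂/V₁)/ln(z₂/z₁) = ln(9.42/6.83)/ln(74.3/16.2) = 0.32151/1.52310 = 0.2111
Extrapolate from 74.3 m to 113.0 m: V₃ = 9.42 × (113.0/74.3)^0.2111 = 9.42 × 1.0925 = 10.2917 m/s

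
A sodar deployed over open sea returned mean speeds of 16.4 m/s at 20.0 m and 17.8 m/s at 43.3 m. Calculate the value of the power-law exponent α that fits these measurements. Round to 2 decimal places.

Power law: V₂/V₁ = (z₂/z₁)^α ⇒ α = ln(V₂/V₁) / ln(z₂/z₁)
α = ln(17.8/16.4) / ln(43.3/20.0) = ln(1.0854) / ln(2.1650)
  = 0.08192 / 0.77242 = 0.10605

α ≈ 0.11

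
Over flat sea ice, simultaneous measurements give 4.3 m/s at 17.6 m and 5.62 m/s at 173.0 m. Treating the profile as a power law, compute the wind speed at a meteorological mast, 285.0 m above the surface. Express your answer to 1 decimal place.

First find α: α = ln(V₂/V₁)/ln(z₂/z₁) = ln(5.62/4.3)/ln(173.0/17.6) = 0.26772/2.28539 = 0.1171
Extrapolate from 173.0 m to 285.0 m: V₃ = 5.62 × (285.0/173.0)^0.1171 = 5.62 × 1.0602 = 5.9584 m/s

6.0 m/s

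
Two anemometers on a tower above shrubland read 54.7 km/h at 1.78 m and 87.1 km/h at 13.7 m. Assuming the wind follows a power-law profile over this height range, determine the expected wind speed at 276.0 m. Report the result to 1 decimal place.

First find α: α = ln(V₂/V₁)/ln(z₂/z₁) = ln(87.1/54.7)/ln(13.7/1.78) = 0.46519/2.04078 = 0.2279
Extrapolate from 13.7 m to 276.0 m: V₃ = 87.1 × (276.0/13.7)^0.2279 = 87.1 × 1.9828 = 172.7054 km/h

172.7 km/h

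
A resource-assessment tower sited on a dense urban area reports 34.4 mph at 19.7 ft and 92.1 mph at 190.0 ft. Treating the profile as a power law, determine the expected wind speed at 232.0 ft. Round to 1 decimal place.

100.4 mph

First find α: α = ln(V₂/V₁)/ln(z₂/z₁) = ln(92.1/34.4)/ln(190.0/19.7) = 0.98482/2.26641 = 0.4345
Extrapolate from 190.0 ft to 232.0 ft: V₃ = 92.1 × (232.0/190.0)^0.4345 = 92.1 × 1.0907 = 100.4496 mph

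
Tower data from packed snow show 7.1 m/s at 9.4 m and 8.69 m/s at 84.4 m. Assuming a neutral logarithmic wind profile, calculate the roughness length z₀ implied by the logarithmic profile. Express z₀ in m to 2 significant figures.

Log law: V(z) ∝ ln(z/z₀). With r = V₁/V₂ = 7.1/8.69 = 0.81703,
r · ln(z₂/z₀) = ln(z₁/z₀) ⇒ ln z₀ = (ln z₁ − r·ln z₂)/(1 − r)
ln z₀ = (2.24071 − 0.81703×4.43557) / 0.18297 = -7.5602
z₀ = exp(-7.5602) = 0.0005208 m

z₀ ≈ 0.00052 m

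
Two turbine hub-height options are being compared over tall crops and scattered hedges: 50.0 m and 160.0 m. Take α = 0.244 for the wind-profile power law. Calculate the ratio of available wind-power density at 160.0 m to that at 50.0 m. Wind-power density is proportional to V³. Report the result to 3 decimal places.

Speed ratio: V_B/V_A = (z_B/z_A)^α = (160.0/50.0)^0.244 = (3.2000)^0.244 = 1.32818
Power-density ratio: P_B/P_A = (V_B/V_A)³ = (1.32818)³ = 2.34299

2.343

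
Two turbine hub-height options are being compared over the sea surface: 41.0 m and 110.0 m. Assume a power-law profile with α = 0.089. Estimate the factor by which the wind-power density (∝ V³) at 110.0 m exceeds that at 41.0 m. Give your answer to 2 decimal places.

Speed ratio: V_B/V_A = (z_B/z_A)^α = (110.0/41.0)^0.089 = (2.6829)^0.089 = 1.09181
Power-density ratio: P_B/P_A = (V_B/V_A)³ = (1.09181)³ = 1.30148

1.30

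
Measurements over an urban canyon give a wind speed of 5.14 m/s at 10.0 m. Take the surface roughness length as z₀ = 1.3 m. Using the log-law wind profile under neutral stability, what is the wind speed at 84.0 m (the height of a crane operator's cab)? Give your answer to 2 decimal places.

Log law: V(z) ∝ ln(z/z₀), so V₂/V₁ = ln(z₂/z₀) / ln(z₁/z₀).
ln(84.0/1.3) = 4.1685, ln(10.0/1.3) = 2.0402
V₂ = 5.14 × 4.1685/2.0402 = 5.14 × 2.0431 = 10.5017 m/s

10.50 m/s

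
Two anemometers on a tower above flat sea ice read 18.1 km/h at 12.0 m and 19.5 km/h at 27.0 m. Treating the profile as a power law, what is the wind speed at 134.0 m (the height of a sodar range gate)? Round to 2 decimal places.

First find α: α = ln(V₂/V₁)/ln(z₂/z₁) = ln(19.5/18.1)/ln(27.0/12.0) = 0.07450/0.81093 = 0.0919
Extrapolate from 27.0 m to 134.0 m: V₃ = 19.5 × (134.0/27.0)^0.0919 = 19.5 × 1.1586 = 22.5920 km/h

22.59 km/h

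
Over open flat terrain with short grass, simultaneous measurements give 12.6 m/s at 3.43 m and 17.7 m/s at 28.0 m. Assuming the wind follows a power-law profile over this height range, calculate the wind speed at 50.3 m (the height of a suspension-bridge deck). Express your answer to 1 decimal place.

19.5 m/s

First find α: α = ln(V₂/V₁)/ln(z₂/z₁) = ln(17.7/12.6)/ln(28.0/3.43) = 0.33987/2.09964 = 0.1619
Extrapolate from 28.0 m to 50.3 m: V₃ = 17.7 × (50.3/28.0)^0.1619 = 17.7 × 1.0995 = 19.4605 m/s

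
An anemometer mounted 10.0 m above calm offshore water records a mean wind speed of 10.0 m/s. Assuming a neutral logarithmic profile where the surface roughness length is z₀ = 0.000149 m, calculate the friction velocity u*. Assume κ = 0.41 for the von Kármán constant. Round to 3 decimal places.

Log law: V(z) = (u*/κ) · ln(z/z₀) ⇒ u* = κ · V / ln(z/z₀)
u* = 0.41 × 10.0 / ln(10.0/0.000149) = 0.41 × 10.0 / 11.1141
   = 4.1000 / 11.1141 = 0.3689 m/s

u* ≈ 0.369 m/s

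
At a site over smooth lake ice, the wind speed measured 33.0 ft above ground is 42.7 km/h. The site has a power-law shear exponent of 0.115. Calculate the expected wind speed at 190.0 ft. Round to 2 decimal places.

52.22 km/h

Power-law profile: V₂ = V₁ · (z₂/z₁)^α
V₂ = 42.7 × (190.0/33.0)^0.115 = 42.7 × (5.7576)^0.115
    = 42.7 × 1.2230 = 52.2222 km/h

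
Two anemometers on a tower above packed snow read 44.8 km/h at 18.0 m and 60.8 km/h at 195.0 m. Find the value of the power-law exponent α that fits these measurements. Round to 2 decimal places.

α ≈ 0.13

Power law: V₂/V₁ = (z₂/z₁)^α ⇒ α = ln(V₂/V₁) / ln(z₂/z₁)
α = ln(60.8/44.8) / ln(195.0/18.0) = ln(1.3571) / ln(10.8333)
  = 0.30538 / 2.38263 = 0.12817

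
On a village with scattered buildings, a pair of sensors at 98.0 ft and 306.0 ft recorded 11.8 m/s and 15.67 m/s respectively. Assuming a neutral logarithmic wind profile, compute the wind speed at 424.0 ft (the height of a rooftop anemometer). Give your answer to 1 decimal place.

16.8 m/s

Log law: V ∝ ln(z/z₀). From the pair, with r = V₁/V₂ = 0.75303,
ln z₀ = (ln z₁ − r·ln z₂)/(1 − r) = (4.5850 − 0.75303×5.7236)/0.24697 = 1.1132 → z₀ = 3.044 ft
V₃ = V₁ · ln(z₃/z₀)/ln(z₁/z₀) = 11.8 × 4.9365/3.4718 = 16.7785 m/s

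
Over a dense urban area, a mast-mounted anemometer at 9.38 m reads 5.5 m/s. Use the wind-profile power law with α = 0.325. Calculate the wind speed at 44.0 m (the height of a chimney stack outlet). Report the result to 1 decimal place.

Power-law profile: V₂ = V₁ · (z₂/z₁)^α
V₂ = 5.5 × (44.0/9.38)^0.325 = 5.5 × (4.6908)^0.325
    = 5.5 × 1.6526 = 9.0891 m/s

9.1 m/s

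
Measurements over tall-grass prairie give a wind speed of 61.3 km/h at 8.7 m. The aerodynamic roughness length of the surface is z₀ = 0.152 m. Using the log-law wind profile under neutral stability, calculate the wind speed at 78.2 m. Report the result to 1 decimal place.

Log law: V(z) ∝ ln(z/z₀), so V₂/V₁ = ln(z₂/z₀) / ln(z₁/z₀).
ln(78.2/0.152) = 6.2431, ln(8.7/0.152) = 4.0472
V₂ = 61.3 × 6.2431/4.0472 = 61.3 × 1.5426 = 94.5604 km/h

94.6 km/h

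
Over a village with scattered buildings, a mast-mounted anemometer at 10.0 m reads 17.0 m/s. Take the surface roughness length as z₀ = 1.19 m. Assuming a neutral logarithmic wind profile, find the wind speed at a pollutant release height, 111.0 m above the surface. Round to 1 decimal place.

Log law: V(z) ∝ ln(z/z₀), so V₂/V₁ = ln(z₂/z₀) / ln(z₁/z₀).
ln(111.0/1.19) = 4.5356, ln(10.0/1.19) = 2.1286
V₂ = 17.0 × 4.5356/2.1286 = 17.0 × 2.1307 = 36.2227 m/s

36.2 m/s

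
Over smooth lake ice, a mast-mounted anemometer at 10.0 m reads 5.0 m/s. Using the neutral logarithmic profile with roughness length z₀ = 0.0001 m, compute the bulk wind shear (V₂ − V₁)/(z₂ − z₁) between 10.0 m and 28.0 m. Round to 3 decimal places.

0.025 m/s/m

Log law: V₂ = V₁ · ln(z₂/z₀)/ln(z₁/z₀) = 5.0 × 12.5425/11.5129 = 5.4472 m/s
ΔV/Δz = (5.4472 − 5.0)/(28.0 − 10.0) = 0.4472/18.0000 = 0.02484 m/s/m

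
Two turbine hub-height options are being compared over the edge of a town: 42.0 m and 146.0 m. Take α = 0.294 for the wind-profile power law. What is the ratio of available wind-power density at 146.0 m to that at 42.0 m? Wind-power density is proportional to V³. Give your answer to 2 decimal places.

Speed ratio: V_B/V_A = (z_B/z_A)^α = (146.0/42.0)^0.294 = (3.4762)^0.294 = 1.44240
Power-density ratio: P_B/P_A = (V_B/V_A)³ = (1.44240)³ = 3.00091

3.00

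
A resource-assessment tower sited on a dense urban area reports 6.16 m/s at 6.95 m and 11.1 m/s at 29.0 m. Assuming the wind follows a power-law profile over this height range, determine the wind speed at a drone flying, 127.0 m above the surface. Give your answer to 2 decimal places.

20.40 m/s

First find α: α = ln(V₂/V₁)/ln(z₂/z₁) = ln(11.1/6.16)/ln(29.0/6.95) = 0.58887/1.42855 = 0.4122
Extrapolate from 29.0 m to 127.0 m: V₃ = 11.1 × (127.0/29.0)^0.4122 = 11.1 × 1.8382 = 20.4042 m/s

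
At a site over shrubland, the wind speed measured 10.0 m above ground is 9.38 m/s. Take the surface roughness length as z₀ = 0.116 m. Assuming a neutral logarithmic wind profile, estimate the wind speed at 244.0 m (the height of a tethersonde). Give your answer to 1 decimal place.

Log law: V(z) ∝ ln(z/z₀), so V₂/V₁ = ln(z₂/z₀) / ln(z₁/z₀).
ln(244.0/0.116) = 7.6513, ln(10.0/0.116) = 4.4568
V₂ = 9.38 × 7.6513/4.4568 = 9.38 × 1.7168 = 16.1036 m/s

16.1 m/s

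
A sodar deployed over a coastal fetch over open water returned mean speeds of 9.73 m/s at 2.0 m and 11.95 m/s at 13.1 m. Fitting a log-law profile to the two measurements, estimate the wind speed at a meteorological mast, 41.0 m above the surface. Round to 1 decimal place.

13.3 m/s

Log law: V ∝ ln(z/z₀). From the pair, with r = V₁/V₂ = 0.81423,
ln z₀ = (ln z₁ − r·ln z₂)/(1 − r) = (0.6931 − 0.81423×2.5726)/0.18577 = -7.5443 → z₀ = 0.0005291 m
V₃ = V₁ · ln(z₃/z₀)/ln(z₁/z₀) = 9.73 × 11.2579/8.2375 = 13.2977 m/s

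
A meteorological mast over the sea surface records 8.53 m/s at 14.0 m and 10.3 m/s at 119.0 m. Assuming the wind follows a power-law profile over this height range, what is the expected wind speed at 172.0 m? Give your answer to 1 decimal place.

First find α: α = ln(V₂/V₁)/ln(z₂/z₁) = ln(10.3/8.53)/ln(119.0/14.0) = 0.18855/2.14007 = 0.0881
Extrapolate from 119.0 m to 172.0 m: V₃ = 10.3 × (172.0/119.0)^0.0881 = 10.3 × 1.0330 = 10.6398 m/s

10.6 m/s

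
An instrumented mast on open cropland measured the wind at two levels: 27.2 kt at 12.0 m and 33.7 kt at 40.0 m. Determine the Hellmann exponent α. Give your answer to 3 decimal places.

α ≈ 0.178

Power law: V₂/V₁ = (z₂/z₁)^α ⇒ α = ln(V₂/V₁) / ln(z₂/z₁)
α = ln(33.7/27.2) / ln(40.0/12.0) = ln(1.2390) / ln(3.3333)
  = 0.21428 / 1.20397 = 0.17798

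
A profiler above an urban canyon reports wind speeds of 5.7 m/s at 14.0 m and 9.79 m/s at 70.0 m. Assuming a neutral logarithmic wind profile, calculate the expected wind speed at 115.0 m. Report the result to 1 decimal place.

Log law: V ∝ ln(z/z₀). From the pair, with r = V₁/V₂ = 0.58223,
ln z₀ = (ln z₁ − r·ln z₂)/(1 − r) = (2.6391 − 0.58223×4.2485)/0.41777 = 0.3961 → z₀ = 1.486 m
V₃ = V₁ · ln(z₃/z₀)/ln(z₁/z₀) = 5.7 × 4.3489/2.2430 = 11.0516 m/s

11.1 m/s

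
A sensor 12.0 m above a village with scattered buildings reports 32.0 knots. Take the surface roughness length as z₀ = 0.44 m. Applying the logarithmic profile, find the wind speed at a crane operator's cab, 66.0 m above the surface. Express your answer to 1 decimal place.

48.5 knots

Log law: V(z) ∝ ln(z/z₀), so V₂/V₁ = ln(z₂/z₀) / ln(z₁/z₀).
ln(66.0/0.44) = 5.0106, ln(12.0/0.44) = 3.3059
V₂ = 32.0 × 5.0106/3.3059 = 32.0 × 1.5157 = 48.5015 knots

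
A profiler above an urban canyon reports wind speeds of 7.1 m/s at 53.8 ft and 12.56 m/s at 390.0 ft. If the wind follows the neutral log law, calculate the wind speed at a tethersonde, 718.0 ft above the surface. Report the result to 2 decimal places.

Log law: V ∝ ln(z/z₀). From the pair, with r = V₁/V₂ = 0.56529,
ln z₀ = (ln z₁ − r·ln z₂)/(1 − r) = (3.9853 − 0.56529×5.9661)/0.43471 = 1.4094 → z₀ = 4.094 ft
V₃ = V₁ · ln(z₃/z₀)/ln(z₁/z₀) = 7.1 × 5.1671/2.5759 = 14.2423 m/s

14.24 m/s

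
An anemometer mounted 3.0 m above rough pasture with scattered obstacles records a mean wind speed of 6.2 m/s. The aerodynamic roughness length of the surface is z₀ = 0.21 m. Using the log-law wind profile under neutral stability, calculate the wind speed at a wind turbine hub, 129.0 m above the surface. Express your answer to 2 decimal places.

Log law: V(z) ∝ ln(z/z₀), so V₂/V₁ = ln(z₂/z₀) / ln(z₁/z₀).
ln(129.0/0.21) = 6.4205, ln(3.0/0.21) = 2.6593
V₂ = 6.2 × 6.4205/2.6593 = 6.2 × 2.4144 = 14.9691 m/s

14.97 m/s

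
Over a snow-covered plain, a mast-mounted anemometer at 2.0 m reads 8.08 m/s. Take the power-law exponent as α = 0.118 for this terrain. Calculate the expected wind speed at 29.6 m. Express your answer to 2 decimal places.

Power-law profile: V₂ = V₁ · (z₂/z₁)^α
V₂ = 8.08 × (29.6/2.0)^0.118 = 8.08 × (14.8000)^0.118
    = 8.08 × 1.3743 = 11.1046 m/s

11.10 m/s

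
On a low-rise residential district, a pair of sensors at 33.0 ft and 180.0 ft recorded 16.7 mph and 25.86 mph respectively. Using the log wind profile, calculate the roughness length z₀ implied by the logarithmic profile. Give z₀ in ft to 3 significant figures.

z₀ ≈ 1.50 ft

Log law: V(z) ∝ ln(z/z₀). With r = V₁/V₂ = 16.7/25.86 = 0.64578,
r · ln(z₂/z₀) = ln(z₁/z₀) ⇒ ln z₀ = (ln z₁ − r·ln z₂)/(1 − r)
ln z₀ = (3.49651 − 0.64578×5.19296) / 0.35422 = 0.4036
z₀ = exp(0.4036) = 1.497 ft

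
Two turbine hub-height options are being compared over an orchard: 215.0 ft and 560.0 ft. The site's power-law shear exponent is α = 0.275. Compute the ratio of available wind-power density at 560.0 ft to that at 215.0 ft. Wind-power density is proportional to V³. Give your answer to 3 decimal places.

2.203

Speed ratio: V_B/V_A = (z_B/z_A)^α = (560.0/215.0)^0.275 = (2.6047)^0.275 = 1.30116
Power-density ratio: P_B/P_A = (V_B/V_A)³ = (1.30116)³ = 2.20289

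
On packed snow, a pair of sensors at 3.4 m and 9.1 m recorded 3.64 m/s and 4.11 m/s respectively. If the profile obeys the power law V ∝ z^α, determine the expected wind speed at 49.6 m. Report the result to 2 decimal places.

First find α: α = ln(V₂/V₁)/ln(z₂/z₁) = ln(4.11/3.64)/ln(9.1/3.4) = 0.12144/0.98450 = 0.1234
Extrapolate from 9.1 m to 49.6 m: V₃ = 4.11 × (49.6/9.1)^0.1234 = 4.11 × 1.2327 = 5.0662 m/s

5.07 m/s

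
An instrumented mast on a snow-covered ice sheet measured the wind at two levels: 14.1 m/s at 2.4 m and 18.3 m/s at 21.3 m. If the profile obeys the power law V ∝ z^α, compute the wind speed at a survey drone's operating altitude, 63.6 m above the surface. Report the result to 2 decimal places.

First find α: α = ln(V₂/V₁)/ln(z₂/z₁) = ln(18.3/14.1)/ln(21.3/2.4) = 0.26073/2.18324 = 0.1194
Extrapolate from 21.3 m to 63.6 m: V₃ = 18.3 × (63.6/21.3)^0.1194 = 18.3 × 1.1396 = 20.8538 m/s

20.85 m/s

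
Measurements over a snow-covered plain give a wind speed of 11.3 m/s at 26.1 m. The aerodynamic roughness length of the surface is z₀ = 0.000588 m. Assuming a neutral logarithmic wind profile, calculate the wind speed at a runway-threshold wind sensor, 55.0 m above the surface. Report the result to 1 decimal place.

Log law: V(z) ∝ ln(z/z₀), so V₂/V₁ = ln(z₂/z₀) / ln(z₁/z₀).
ln(55.0/0.000588) = 11.4461, ln(26.1/0.000588) = 10.7007
V₂ = 11.3 × 11.4461/10.7007 = 11.3 × 1.0697 = 12.0871 m/s

12.1 m/s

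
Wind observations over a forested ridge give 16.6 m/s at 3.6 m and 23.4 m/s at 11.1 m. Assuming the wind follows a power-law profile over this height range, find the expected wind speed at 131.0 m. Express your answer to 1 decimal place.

49.7 m/s

First find α: α = ln(V₂/V₁)/ln(z₂/z₁) = ln(23.4/16.6)/ln(11.1/3.6) = 0.34333/1.12601 = 0.3049
Extrapolate from 11.1 m to 131.0 m: V₃ = 23.4 × (131.0/11.1)^0.3049 = 23.4 × 2.1225 = 49.6666 m/s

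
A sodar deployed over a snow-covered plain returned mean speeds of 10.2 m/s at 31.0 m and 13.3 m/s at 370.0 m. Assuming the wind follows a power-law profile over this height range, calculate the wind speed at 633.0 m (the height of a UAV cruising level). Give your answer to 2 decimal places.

First find α: α = ln(V₂/V₁)/ln(z₂/z₁) = ln(13.3/10.2)/ln(370.0/31.0) = 0.26538/2.47952 = 0.1070
Extrapolate from 370.0 m to 633.0 m: V₃ = 13.3 × (633.0/370.0)^0.1070 = 13.3 × 1.0592 = 14.0867 m/s

14.09 m/s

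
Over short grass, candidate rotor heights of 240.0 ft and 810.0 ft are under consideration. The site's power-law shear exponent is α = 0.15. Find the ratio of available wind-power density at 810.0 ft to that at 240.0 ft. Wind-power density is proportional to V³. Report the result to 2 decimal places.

1.73

Speed ratio: V_B/V_A = (z_B/z_A)^α = (810.0/240.0)^0.15 = (3.3750)^0.15 = 1.20017
Power-density ratio: P_B/P_A = (V_B/V_A)³ = (1.20017)³ = 1.72871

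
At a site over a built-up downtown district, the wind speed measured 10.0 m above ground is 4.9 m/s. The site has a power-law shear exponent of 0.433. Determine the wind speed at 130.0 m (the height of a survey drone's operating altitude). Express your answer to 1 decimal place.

Power-law profile: V₂ = V₁ · (z₂/z₁)^α
V₂ = 4.9 × (130.0/10.0)^0.433 = 4.9 × (13.0000)^0.433
    = 4.9 × 3.0362 = 14.8776 m/s

14.9 m/s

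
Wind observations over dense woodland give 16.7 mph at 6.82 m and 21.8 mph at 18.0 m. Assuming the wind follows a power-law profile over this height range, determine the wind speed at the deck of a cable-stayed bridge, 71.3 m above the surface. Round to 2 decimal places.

First find α: α = ln(V₂/V₁)/ln(z₂/z₁) = ln(21.8/16.7)/ln(18.0/6.82) = 0.26650/0.97051 = 0.2746
Extrapolate from 18.0 m to 71.3 m: V₃ = 21.8 × (71.3/18.0)^0.2746 = 21.8 × 1.4594 = 31.8138 mph

31.81 mph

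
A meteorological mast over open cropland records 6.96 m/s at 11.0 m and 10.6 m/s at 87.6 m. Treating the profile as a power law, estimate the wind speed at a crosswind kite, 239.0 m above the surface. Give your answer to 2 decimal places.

12.99 m/s

First find α: α = ln(V₂/V₁)/ln(z₂/z₁) = ln(10.6/6.96)/ln(87.6/11.0) = 0.42067/2.07489 = 0.2027
Extrapolate from 87.6 m to 239.0 m: V₃ = 10.6 × (239.0/87.6)^0.2027 = 10.6 × 1.2257 = 12.9922 m/s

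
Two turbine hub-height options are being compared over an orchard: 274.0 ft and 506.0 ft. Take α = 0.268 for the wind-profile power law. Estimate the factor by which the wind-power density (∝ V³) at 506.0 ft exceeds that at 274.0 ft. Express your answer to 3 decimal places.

Speed ratio: V_B/V_A = (z_B/z_A)^α = (506.0/274.0)^0.268 = (1.8467)^0.268 = 1.17868
Power-density ratio: P_B/P_A = (V_B/V_A)³ = (1.17868)³ = 1.63752

1.638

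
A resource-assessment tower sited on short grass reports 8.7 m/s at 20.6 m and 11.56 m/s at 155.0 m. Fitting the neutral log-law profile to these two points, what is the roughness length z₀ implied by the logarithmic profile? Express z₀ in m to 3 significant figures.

z₀ ≈ 0.0444 m

Log law: V(z) ∝ ln(z/z₀). With r = V₁/V₂ = 8.7/11.56 = 0.75260,
r · ln(z₂/z₀) = ln(z₁/z₀) ⇒ ln z₀ = (ln z₁ − r·ln z₂)/(1 − r)
ln z₀ = (3.02529 − 0.75260×5.04343) / 0.24740 = -3.1138
z₀ = exp(-3.1138) = 0.04443 m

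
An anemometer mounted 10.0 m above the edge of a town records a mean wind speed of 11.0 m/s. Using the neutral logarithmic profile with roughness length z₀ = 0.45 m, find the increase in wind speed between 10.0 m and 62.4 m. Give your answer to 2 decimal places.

Log law: V₂ = V₁ · ln(z₂/z₀)/ln(z₁/z₀) = 11.0 × 4.9321/3.1011 = 17.4947 m/s
ΔV = 17.4947 − 11.0 = 6.4947 m/s

6.49 m/s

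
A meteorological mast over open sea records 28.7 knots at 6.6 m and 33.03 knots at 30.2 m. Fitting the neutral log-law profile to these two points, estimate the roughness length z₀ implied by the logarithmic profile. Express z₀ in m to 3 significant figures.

Log law: V(z) ∝ ln(z/z₀). With r = V₁/V₂ = 28.7/33.03 = 0.86891,
r · ln(z₂/z₀) = ln(z₁/z₀) ⇒ ln z₀ = (ln z₁ − r·ln z₂)/(1 − r)
ln z₀ = (1.88707 − 0.86891×3.40784) / 0.13109 = -8.1929
z₀ = exp(-8.1929) = 0.0002766 m

z₀ ≈ 0.000277 m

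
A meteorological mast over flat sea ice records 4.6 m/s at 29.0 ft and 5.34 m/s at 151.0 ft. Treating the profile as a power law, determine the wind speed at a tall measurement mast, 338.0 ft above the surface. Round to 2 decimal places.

5.74 m/s

First find α: α = ln(V₂/V₁)/ln(z₂/z₁) = ln(5.34/4.6)/ln(151.0/29.0) = 0.14917/1.64998 = 0.0904
Extrapolate from 151.0 ft to 338.0 ft: V₃ = 5.34 × (338.0/151.0)^0.0904 = 5.34 × 1.0756 = 5.7435 m/s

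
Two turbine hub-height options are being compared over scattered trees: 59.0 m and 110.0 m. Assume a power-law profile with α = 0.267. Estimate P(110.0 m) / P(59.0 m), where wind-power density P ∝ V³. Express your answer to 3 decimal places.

Speed ratio: V_B/V_A = (z_B/z_A)^α = (110.0/59.0)^0.267 = (1.8644)^0.267 = 1.18096
Power-density ratio: P_B/P_A = (V_B/V_A)³ = (1.18096)³ = 1.64704

1.647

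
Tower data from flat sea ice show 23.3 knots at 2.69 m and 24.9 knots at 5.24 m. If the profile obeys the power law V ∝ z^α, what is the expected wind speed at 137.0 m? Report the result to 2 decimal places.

First find α: α = ln(V₂/V₁)/ln(z₂/z₁) = ln(24.9/23.3)/ln(5.24/2.69) = 0.06641/0.66678 = 0.0996
Extrapolate from 5.24 m to 137.0 m: V₃ = 24.9 × (137.0/5.24)^0.0996 = 24.9 × 1.3841 = 34.4650 knots

34.46 knots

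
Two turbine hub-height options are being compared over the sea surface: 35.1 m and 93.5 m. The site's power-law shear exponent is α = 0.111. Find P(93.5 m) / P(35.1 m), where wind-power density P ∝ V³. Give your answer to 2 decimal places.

1.39

Speed ratio: V_B/V_A = (z_B/z_A)^α = (93.5/35.1)^0.111 = (2.6638)^0.111 = 1.11489
Power-density ratio: P_B/P_A = (V_B/V_A)³ = (1.11489)³ = 1.38578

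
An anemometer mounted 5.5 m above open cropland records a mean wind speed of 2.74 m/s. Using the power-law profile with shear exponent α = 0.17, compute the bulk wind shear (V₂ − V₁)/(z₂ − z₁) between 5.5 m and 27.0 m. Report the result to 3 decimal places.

Power law: V₂ = V₁ · (z₂/z₁)^α = 2.74 × (4.9091)^0.17 = 3.5910 m/s
ΔV/Δz = (3.5910 − 2.74)/(27.0 − 5.5) = 0.8510/21.5000 = 0.03958 m/s/m

0.040 m/s/m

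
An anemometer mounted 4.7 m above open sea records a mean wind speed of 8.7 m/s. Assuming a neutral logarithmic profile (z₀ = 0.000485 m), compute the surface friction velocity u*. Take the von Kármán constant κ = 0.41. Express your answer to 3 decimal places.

Log law: V(z) = (u*/κ) · ln(z/z₀) ⇒ u* = κ · V / ln(z/z₀)
u* = 0.41 × 8.7 / ln(4.7/0.000485) = 0.41 × 8.7 / 9.1789
   = 3.5670 / 9.1789 = 0.3886 m/s

u* ≈ 0.389 m/s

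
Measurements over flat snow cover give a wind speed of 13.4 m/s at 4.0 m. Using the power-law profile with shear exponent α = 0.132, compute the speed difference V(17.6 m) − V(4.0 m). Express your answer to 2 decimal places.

Power law: V₂ = V₁ · (z₂/z₁)^α = 13.4 × (4.4000)^0.132 = 16.2945 m/s
ΔV = 16.2945 − 13.4 = 2.8945 m/s

2.89 m/s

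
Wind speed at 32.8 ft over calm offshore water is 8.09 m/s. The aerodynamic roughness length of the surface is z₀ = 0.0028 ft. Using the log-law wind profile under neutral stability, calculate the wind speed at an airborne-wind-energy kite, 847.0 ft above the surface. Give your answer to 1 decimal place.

10.9 m/s

Log law: V(z) ∝ ln(z/z₀), so V₂/V₁ = ln(z₂/z₀) / ln(z₁/z₀).
ln(847.0/0.0028) = 12.6198, ln(32.8/0.0028) = 9.3686
V₂ = 8.09 × 12.6198/9.3686 = 8.09 × 1.3470 = 10.8976 m/s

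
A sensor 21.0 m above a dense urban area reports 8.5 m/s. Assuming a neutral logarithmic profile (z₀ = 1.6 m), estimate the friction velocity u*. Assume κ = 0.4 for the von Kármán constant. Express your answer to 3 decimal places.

Log law: V(z) = (u*/κ) · ln(z/z₀) ⇒ u* = κ · V / ln(z/z₀)
u* = 0.4 × 8.5 / ln(21.0/1.6) = 0.4 × 8.5 / 2.5745
   = 3.4000 / 2.5745 = 1.3206 m/s

u* ≈ 1.321 m/s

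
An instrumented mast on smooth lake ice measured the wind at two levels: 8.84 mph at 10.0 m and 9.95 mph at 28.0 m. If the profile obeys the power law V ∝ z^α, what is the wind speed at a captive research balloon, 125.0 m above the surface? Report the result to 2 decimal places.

First find α: α = ln(V₂/V₁)/ln(z₂/z₁) = ln(9.95/8.84)/ln(28.0/10.0) = 0.11829/1.02962 = 0.1149
Extrapolate from 28.0 m to 125.0 m: V₃ = 9.95 × (125.0/28.0)^0.1149 = 9.95 × 1.1875 = 11.8159 mph

11.82 mph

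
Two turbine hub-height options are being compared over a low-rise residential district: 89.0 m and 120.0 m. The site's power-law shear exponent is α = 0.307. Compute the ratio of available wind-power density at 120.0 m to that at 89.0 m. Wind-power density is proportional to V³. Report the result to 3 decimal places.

Speed ratio: V_B/V_A = (z_B/z_A)^α = (120.0/89.0)^0.307 = (1.3483)^0.307 = 1.09609
Power-density ratio: P_B/P_A = (V_B/V_A)³ = (1.09609)³ = 1.31685

1.317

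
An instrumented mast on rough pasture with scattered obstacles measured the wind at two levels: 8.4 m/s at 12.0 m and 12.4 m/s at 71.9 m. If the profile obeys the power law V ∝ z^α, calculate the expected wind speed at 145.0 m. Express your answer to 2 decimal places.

First find α: α = ln(V₂/V₁)/ln(z₂/z₁) = ln(12.4/8.4)/ln(71.9/12.0) = 0.38946/1.79037 = 0.2175
Extrapolate from 71.9 m to 145.0 m: V₃ = 12.4 × (145.0/71.9)^0.2175 = 12.4 × 1.1648 = 14.4441 m/s

14.44 m/s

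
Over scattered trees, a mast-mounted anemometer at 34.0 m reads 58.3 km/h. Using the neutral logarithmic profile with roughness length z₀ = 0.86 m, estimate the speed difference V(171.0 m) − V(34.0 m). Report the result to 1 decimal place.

25.6 km/h

Log law: V₂ = V₁ · ln(z₂/z₀)/ln(z₁/z₀) = 58.3 × 5.2925/3.6772 = 83.9099 km/h
ΔV = 83.9099 − 58.3 = 25.6099 km/h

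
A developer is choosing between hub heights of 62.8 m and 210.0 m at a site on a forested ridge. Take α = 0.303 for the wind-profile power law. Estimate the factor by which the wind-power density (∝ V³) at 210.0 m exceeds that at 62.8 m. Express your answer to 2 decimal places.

3.00

Speed ratio: V_B/V_A = (z_B/z_A)^α = (210.0/62.8)^0.303 = (3.3439)^0.303 = 1.44162
Power-density ratio: P_B/P_A = (V_B/V_A)³ = (1.44162)³ = 2.99607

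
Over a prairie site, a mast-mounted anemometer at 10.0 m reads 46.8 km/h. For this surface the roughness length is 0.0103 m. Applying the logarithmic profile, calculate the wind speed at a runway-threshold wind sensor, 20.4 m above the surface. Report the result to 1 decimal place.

51.7 km/h

Log law: V(z) ∝ ln(z/z₀), so V₂/V₁ = ln(z₂/z₀) / ln(z₁/z₀).
ln(20.4/0.0103) = 7.5911, ln(10.0/0.0103) = 6.8782
V₂ = 46.8 × 7.5911/6.8782 = 46.8 × 1.1037 = 51.6510 km/h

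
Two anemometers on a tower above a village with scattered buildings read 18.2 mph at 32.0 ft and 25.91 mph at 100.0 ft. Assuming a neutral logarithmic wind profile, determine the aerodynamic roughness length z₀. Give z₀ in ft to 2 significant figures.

z₀ ≈ 2.2 ft

Log law: V(z) ∝ ln(z/z₀). With r = V₁/V₂ = 18.2/25.91 = 0.70243,
r · ln(z₂/z₀) = ln(z₁/z₀) ⇒ ln z₀ = (ln z₁ − r·ln z₂)/(1 − r)
ln z₀ = (3.46574 − 0.70243×4.60517) / 0.29757 = 0.7760
z₀ = exp(0.7760) = 2.173 ft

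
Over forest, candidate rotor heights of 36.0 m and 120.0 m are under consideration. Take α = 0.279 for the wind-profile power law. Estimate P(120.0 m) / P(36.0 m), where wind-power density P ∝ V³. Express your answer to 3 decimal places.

Speed ratio: V_B/V_A = (z_B/z_A)^α = (120.0/36.0)^0.279 = (3.3333)^0.279 = 1.39921
Power-density ratio: P_B/P_A = (V_B/V_A)³ = (1.39921)³ = 2.73936

2.739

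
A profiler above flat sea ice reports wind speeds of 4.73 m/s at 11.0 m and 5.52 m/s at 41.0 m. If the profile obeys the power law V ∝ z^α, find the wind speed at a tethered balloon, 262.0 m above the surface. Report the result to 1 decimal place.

6.9 m/s

First find α: α = ln(V₂/V₁)/ln(z₂/z₁) = ln(5.52/4.73)/ln(41.0/11.0) = 0.15445/1.31568 = 0.1174
Extrapolate from 41.0 m to 262.0 m: V₃ = 5.52 × (262.0/41.0)^0.1174 = 5.52 × 1.2433 = 6.8628 m/s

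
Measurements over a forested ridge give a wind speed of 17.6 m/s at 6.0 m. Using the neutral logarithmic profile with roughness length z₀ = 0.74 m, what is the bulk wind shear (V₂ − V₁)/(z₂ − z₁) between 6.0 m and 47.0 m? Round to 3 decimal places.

0.422 m/s/m

Log law: V₂ = V₁ · ln(z₂/z₀)/ln(z₁/z₀) = 17.6 × 4.1513/2.0929 = 34.9101 m/s
ΔV/Δz = (34.9101 − 17.6)/(47.0 − 6.0) = 17.3101/41.0000 = 0.42220 m/s/m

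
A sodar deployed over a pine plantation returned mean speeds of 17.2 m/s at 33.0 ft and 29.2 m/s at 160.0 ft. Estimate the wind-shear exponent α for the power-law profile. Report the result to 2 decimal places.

Power law: V₂/V₁ = (z₂/z₁)^α ⇒ α = ln(V₂/V₁) / ln(z₂/z₁)
α = ln(29.2/17.2) / ln(160.0/33.0) = ln(1.6977) / ln(4.8485)
  = 0.52926 / 1.57867 = 0.33526

α ≈ 0.34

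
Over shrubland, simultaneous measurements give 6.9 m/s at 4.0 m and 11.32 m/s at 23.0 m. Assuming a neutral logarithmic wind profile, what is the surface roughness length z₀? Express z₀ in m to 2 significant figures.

z₀ ≈ 0.26 m

Log law: V(z) ∝ ln(z/z₀). With r = V₁/V₂ = 6.9/11.32 = 0.60954,
r · ln(z₂/z₀) = ln(z₁/z₀) ⇒ ln z₀ = (ln z₁ − r·ln z₂)/(1 − r)
ln z₀ = (1.38629 − 0.60954×3.13549) / 0.39046 = -1.3444
z₀ = exp(-1.3444) = 0.2607 m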